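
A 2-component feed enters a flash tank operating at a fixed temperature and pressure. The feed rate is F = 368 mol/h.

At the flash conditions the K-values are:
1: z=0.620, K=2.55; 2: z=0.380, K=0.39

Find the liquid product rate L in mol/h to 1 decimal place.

L = 84.2 mol/h

Rachford–Rice: g(ψ) = Σ zᵢ(Kᵢ−1)/(1+ψ(Kᵢ−1)) = 0.
g(0) = ΣzᵢKᵢ − 1 = 0.729 and g(1) = 1 − Σzᵢ/Kᵢ = -0.217, so a root lies in (0, 1).
Binary case is linear: z₁(K₁−1)(1+ψ(K₂−1)) + z₂(K₂−1)(1+ψ(K₁−1)) = 0
⇒ ψ = [z₁(K₁−1)+z₂(K₂−1)] / [−(K₁−1)(K₂−1)] = 0.7292/0.9455 = 0.771
Then V = ψ·F = 0.7712·368 = 283.8 mol/h and L = F − V = 84.2 mol/h.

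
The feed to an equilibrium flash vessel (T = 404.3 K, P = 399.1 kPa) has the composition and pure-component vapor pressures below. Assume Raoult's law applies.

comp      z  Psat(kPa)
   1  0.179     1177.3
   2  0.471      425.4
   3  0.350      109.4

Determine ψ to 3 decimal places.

Raoult's law: Kᵢ = Pᵢˢᵃᵗ/P = Pᵢˢᵃᵗ/399.1.
  K_1 = 1177.3/399.1 = 2.94989, K_2 = 425.4/399.1 = 1.06590, K_3 = 109.4/399.1 = 0.27412
Material balance + equilibrium reduce to Σ zᵢ(Kᵢ−1)/(1+ψ(Kᵢ−1)) = 0.
Check two-phase: ΣzᵢKᵢ = 1.126 > 1 and Σzᵢ/Kᵢ = 1.779 > 1, so g(0) = 0.126 > 0 and g(1) = -0.779 < 0.
Iterate (Newton) starting at ψ = 0.37:
  ψ = 0.370: g = -0.1143, g' = -0.576 → ψ = 0.172
  ψ = 0.172: g = 0.0020, g' = -0.625 → ψ = 0.175
Converged at ψ = 0.175.

ψ = 0.175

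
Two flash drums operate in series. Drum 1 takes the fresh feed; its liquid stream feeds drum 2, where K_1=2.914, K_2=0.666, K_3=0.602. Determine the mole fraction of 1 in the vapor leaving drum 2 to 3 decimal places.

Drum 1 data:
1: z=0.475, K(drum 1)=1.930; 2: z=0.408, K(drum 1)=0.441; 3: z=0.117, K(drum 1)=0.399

Drum 1:
Rachford–Rice: g(ψ₁) = Σ zᵢ(Kᵢ−1)/(1+ψ₁(Kᵢ−1)) = 0.
g(0) = ΣzᵢKᵢ − 1 = 0.143 and g(1) = 1 − Σzᵢ/Kᵢ = -0.465, so a root lies in (0, 1).
Newton–Raphson from ψ₁ = 0.5:
  ψ₁ = 0.500: g = -0.1155, g' = -0.523 → ψ₁ = 0.279
  ψ₁ = 0.279: g = -0.0041, g' = -0.499 → ψ₁ = 0.271
Converged at ψ₁ = 0.271.
Drum-1 compositions:
  1: x = 0.379, y = 0.732
  2: x = 0.481, y = 0.212
  3: x = 0.140, y = 0.056
Drum-2 feed = drum-1 liquid: z₂ = (0.3794, 0.4809, 0.1398).
Drum 2:
Material balance + equilibrium reduce to Σ zᵢ(Kᵢ−1)/(1+ψ₂(Kᵢ−1)) = 0.
g(0) = ΣzᵢKᵢ − 1 = 0.510 and g(1) = 1 − Σzᵢ/Kᵢ = -0.084, so a root lies in (0, 1).
Newton iteration, ψ₂⁰ = 0.5:
  ψ₂ = 0.500: g = 0.1088, g' = -0.475 → ψ₂ = 0.729
  ψ₂ = 0.729: g = 0.0124, g' = -0.380 → ψ₂ = 0.762
Converged at ψ₂ = 0.762.
  1: x = 0.154, y = 0.450
  2: x = 0.645, y = 0.430
  3: x = 0.201, y = 0.121

y_1 (drum 2) = 0.450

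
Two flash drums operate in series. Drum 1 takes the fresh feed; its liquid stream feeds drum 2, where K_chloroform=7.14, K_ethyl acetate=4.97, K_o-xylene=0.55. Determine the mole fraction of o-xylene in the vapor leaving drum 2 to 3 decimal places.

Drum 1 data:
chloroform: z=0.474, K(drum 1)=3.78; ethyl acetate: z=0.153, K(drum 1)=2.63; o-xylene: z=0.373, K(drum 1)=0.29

y_o-xylene (drum 2) = 0.507

Drum 1:
Newton iteration, ψ₁⁰ = 0.55:
  ψ₁ = 0.550: g = 0.2180, g' = -1.192 → ψ₁ = 0.733
  ψ₁ = 0.733: g = -0.0047, g' = -1.299 → ψ₁ = 0.729
Converged at ψ₁ = 0.729.
Drum-1 compositions:
  chloroform: x = 0.157, y = 0.592
  ethyl acetate: x = 0.070, y = 0.184
  o-xylene: x = 0.774, y = 0.224
Drum-2 feed = drum-1 liquid: z₂ = (0.1566, 0.0699, 0.7735).
Drum 2:
Rachford–Rice: g(ψ₂) = Σ zᵢ(Kᵢ−1)/(1+ψ₂(Kᵢ−1)) = 0.
g(0) = ΣzᵢKᵢ − 1 = 0.891 and g(1) = 1 − Σzᵢ/Kᵢ = -0.442, so a root lies in (0, 1).
Newton iteration, ψ₂⁰ = 0.5:
  ψ₂ = 0.500: g = -0.1200, g' = -0.741 → ψ₂ = 0.338
  ψ₂ = 0.338: g = 0.0205, g' = -1.043 → ψ₂ = 0.358
Converged at ψ₂ = 0.358.
  chloroform: x = 0.049, y = 0.349
  ethyl acetate: x = 0.029, y = 0.143
  o-xylene: x = 0.922, y = 0.507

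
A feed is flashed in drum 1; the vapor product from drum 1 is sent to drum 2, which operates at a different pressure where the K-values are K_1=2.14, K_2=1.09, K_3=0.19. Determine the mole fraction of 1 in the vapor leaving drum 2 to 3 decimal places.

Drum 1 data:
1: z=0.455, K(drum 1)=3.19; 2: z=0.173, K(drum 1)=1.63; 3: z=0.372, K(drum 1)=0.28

Drum 1:
Let ψ₁ = V/F and solve Σ zᵢ(Kᵢ−1)/(1+ψ₁(Kᵢ−1)) = 0.
Check two-phase: ΣzᵢKᵢ = 1.838 > 1 and Σzᵢ/Kᵢ = 1.577 > 1, so g(0) = 0.838 > 0 and g(1) = -0.577 < 0.
Iterate (Newton) starting at ψ₁ = 0.5:
  ψ₁ = 0.500: g = 0.1400, g' = -1.008 → ψ₁ = 0.639
  ψ₁ = 0.639: g = -0.0030, g' = -1.075 → ψ₁ = 0.636
Converged at ψ₁ = 0.636.
Drum-1 compositions:
  1: x = 0.190, y = 0.607
  2: x = 0.124, y = 0.201
  3: x = 0.686, y = 0.192
Drum-2 feed = drum-1 vapor: z₂ = (0.6065, 0.2013, 0.1922).
Drum 2:
Let ψ₂ = V/F and solve Σ zᵢ(Kᵢ−1)/(1+ψ₂(Kᵢ−1)) = 0.
Check two-phase: ΣzᵢKᵢ = 1.554 > 1 and Σzᵢ/Kᵢ = 1.480 > 1, so g(0) = 0.554 > 0 and g(1) = -0.480 < 0.
Newton–Raphson from ψ₂ = 0.5:
  ψ₂ = 0.500: g = 0.1961, g' = -0.677 → ψ₂ = 0.789
  ψ₂ = 0.789: g = -0.0510, g' = -1.190 → ψ₂ = 0.747
  ψ₂ = 0.747: g = -0.0034, g' = -1.039 → ψ₂ = 0.743
Converged at ψ₂ = 0.743.
  1: x = 0.328, y = 0.703
  2: x = 0.189, y = 0.206
  3: x = 0.483, y = 0.092

y_1 (drum 2) = 0.703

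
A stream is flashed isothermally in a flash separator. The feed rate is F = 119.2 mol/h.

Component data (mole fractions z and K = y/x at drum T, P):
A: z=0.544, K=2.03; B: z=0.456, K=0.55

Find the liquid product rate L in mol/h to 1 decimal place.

Material balance + equilibrium reduce to Σ zᵢ(Kᵢ−1)/(1+ψ(Kᵢ−1)) = 0.
Check two-phase: ΣzᵢKᵢ = 1.355 > 1 and Σzᵢ/Kᵢ = 1.097 > 1, so g(0) = 0.355 > 0 and g(1) = -0.097 < 0.
Binary case is linear: z₁(K₁−1)(1+ψ(K₂−1)) + z₂(K₂−1)(1+ψ(K₁−1)) = 0
⇒ ψ = [z₁(K₁−1)+z₂(K₂−1)] / [−(K₁−1)(K₂−1)] = 0.3551/0.4635 = 0.766
Then V = ψ·F = 0.7662·119.2 = 91.3 mol/h and L = F − V = 27.9 mol/h.

L = 27.9 mol/h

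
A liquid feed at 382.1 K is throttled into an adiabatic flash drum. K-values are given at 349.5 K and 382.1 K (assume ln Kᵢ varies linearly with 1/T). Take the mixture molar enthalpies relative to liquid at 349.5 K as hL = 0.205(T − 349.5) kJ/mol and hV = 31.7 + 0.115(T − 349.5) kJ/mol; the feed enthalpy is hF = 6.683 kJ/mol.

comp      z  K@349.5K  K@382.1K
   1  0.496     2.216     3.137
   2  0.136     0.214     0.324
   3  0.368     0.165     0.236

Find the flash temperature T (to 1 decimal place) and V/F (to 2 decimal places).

Adiabatic flash: solve Rachford–Rice at each trial T, then check hF = ψ·hV(T) + (1−ψ)·hL(T).
  T = 349.5 K: K = (2.216, 0.214, 0.165), RR gives ψ = 0.189, H_out = 5.992 kJ/mol
  T = 382.1 K: K = (3.137, 0.324, 0.236), RR gives ψ = 0.433, H_out = 19.148 kJ/mol
  T = 365.8 K: K = (2.657, 0.266, 0.199), RR gives ψ = 0.329, H_out = 13.287 kJ/mol
  T = 357.6 K: K = (2.430, 0.239, 0.181), RR gives ψ = 0.265, H_out = 9.870 kJ/mol
  T = 353.6 K: K = (2.323, 0.226, 0.173), RR gives ψ = 0.230, H_out = 8.031 kJ/mol
  T = 351.6 K: K = (2.271, 0.220, 0.169), RR gives ψ = 0.210, H_out = 7.058 kJ/mol
Linear interpolation between T = 349.5 (H_out = 5.992) and T = 351.6 (H_out = 7.058) on hF = 6.683 gives T ≈ 350.9 K, at which ψ = 0.20.

T = 350.9 K, V/F = 0.20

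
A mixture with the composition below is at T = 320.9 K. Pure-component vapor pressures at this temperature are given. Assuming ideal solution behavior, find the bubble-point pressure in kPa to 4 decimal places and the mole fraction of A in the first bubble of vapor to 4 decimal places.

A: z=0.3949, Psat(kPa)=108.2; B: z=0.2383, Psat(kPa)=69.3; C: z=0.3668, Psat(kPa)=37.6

Pbub = 73.0340 kPa, y_A = 0.5850

At the bubble point ψ → 0, so ΣzᵢKᵢ = 1 with Kᵢ = Pᵢˢᵃᵗ/P ⇒ P = ΣzᵢPᵢˢᵃᵗ.
P = 0.3949·108.2 + 0.2383·69.3 + 0.3668·37.6 = 73.0340 kPa
yᵢ = zᵢPᵢˢᵃᵗ/P ⇒ y_A = 0.3949·108.2/73.0340 = 0.5850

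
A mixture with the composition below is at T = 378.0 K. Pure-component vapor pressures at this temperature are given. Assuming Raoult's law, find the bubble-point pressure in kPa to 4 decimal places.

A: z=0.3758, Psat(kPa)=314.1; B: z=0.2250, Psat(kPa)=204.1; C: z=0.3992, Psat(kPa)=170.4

At the bubble point ψ → 0, so ΣzᵢKᵢ = 1 with Kᵢ = Pᵢˢᵃᵗ/P ⇒ P = ΣzᵢPᵢˢᵃᵗ.
P = 0.3758·314.1 + 0.2250·204.1 + 0.3992·170.4 = 231.9850 kPa

Pbub = 231.9850 kPa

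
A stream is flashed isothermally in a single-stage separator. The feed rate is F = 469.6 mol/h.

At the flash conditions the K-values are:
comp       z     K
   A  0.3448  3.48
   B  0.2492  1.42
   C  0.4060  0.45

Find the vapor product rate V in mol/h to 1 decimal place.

V = 351.1 mol/h

Let ψ = V/F and solve Σ zᵢ(Kᵢ−1)/(1+ψ(Kᵢ−1)) = 0.
Check two-phase: ΣzᵢKᵢ = 1.7365 > 1 and Σzᵢ/Kᵢ = 1.1768 > 1, so g(0) = 0.7365 > 0 and g(1) = -0.1768 < 0.
Newton iteration, ψ⁰ = 0.34:
  ψ = 0.3400: g = 0.28085, g' = -0.8437 → ψ = 0.6729
  ψ = 0.6729: g = 0.04752, g' = -0.6340 → ψ = 0.7478
  ψ = 0.7478: g = -0.00012, g' = -0.6401 → ψ = 0.7476
Converged at ψ = 0.7476.
Then V = ψ·F = 0.7476·469.6 = 351.1 mol/h and L = F − V = 118.5 mol/h.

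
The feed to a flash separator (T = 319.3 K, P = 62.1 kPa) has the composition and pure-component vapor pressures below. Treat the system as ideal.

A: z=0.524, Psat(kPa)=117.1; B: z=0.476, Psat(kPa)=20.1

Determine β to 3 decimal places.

Raoult's law: Kᵢ = Pᵢˢᵃᵗ/P = Pᵢˢᵃᵗ/62.1.
  K_A = 117.1/62.1 = 1.88567, K_B = 20.1/62.1 = 0.32367
Material balance + equilibrium reduce to Σ zᵢ(Kᵢ−1)/(1+β(Kᵢ−1)) = 0.
Check two-phase: ΣzᵢKᵢ = 1.142 > 1 and Σzᵢ/Kᵢ = 1.749 > 1, so g(0) = 0.142 > 0 and g(1) = -0.749 < 0.
Binary case is linear: z₁(K₁−1)(1+β(K₂−1)) + z₂(K₂−1)(1+β(K₁−1)) = 0
⇒ β = [z₁(K₁−1)+z₂(K₂−1)] / [−(K₁−1)(K₂−1)] = 0.1422/0.5990 = 0.237

β = 0.237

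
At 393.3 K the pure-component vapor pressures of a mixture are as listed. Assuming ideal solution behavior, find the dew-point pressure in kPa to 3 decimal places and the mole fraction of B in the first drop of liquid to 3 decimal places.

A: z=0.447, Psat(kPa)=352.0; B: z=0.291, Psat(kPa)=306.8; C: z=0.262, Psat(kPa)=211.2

Pdew = 289.108 kPa, x_B = 0.274

At the dew point ψ → 1, so Σzᵢ/Kᵢ = 1 with Kᵢ = Pᵢˢᵃᵗ/P ⇒ 1/P = Σzᵢ/Pᵢˢᵃᵗ.
1/P = 0.447/352.0 + 0.291/306.8 + 0.262/211.2 = 0.003459 ⇒ P = 289.108 kPa
xᵢ = zᵢP/Pᵢˢᵃᵗ ⇒ x_B = 0.291·289.108/306.8 = 0.274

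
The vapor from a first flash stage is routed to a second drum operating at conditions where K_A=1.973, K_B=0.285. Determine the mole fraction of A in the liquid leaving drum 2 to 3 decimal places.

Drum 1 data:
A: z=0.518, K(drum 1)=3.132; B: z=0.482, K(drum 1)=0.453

Drum 1:
Rachford–Rice: g(ψ₁) = Σ zᵢ(Kᵢ−1)/(1+ψ₁(Kᵢ−1)) = 0.
g(0) = ΣzᵢKᵢ − 1 = 0.841 and g(1) = 1 − Σzᵢ/Kᵢ = -0.229, so a root lies in (0, 1).
Binary case is linear: z₁(K₁−1)(1+ψ₁(K₂−1)) + z₂(K₂−1)(1+ψ₁(K₁−1)) = 0
⇒ ψ₁ = [z₁(K₁−1)+z₂(K₂−1)] / [−(K₁−1)(K₂−1)] = 0.8407/1.1662 = 0.721
Drum-1 compositions:
  A: x = 0.204, y = 0.639
  B: x = 0.796, y = 0.361
Drum-2 feed = drum-1 vapor: z₂ = (0.6395, 0.3605).
Drum 2:
Rachford–Rice: g(ψ₂) = Σ zᵢ(Kᵢ−1)/(1+ψ₂(Kᵢ−1)) = 0.
g(0) = ΣzᵢKᵢ − 1 = 0.364 and g(1) = 1 − Σzᵢ/Kᵢ = -0.589, so a root lies in (0, 1).
Binary case is linear: z₁(K₁−1)(1+ψ₂(K₂−1)) + z₂(K₂−1)(1+ψ₂(K₁−1)) = 0
⇒ ψ₂ = [z₁(K₁−1)+z₂(K₂−1)] / [−(K₁−1)(K₂−1)] = 0.3645/0.6957 = 0.524
  A: x = 0.424, y = 0.836
  B: x = 0.576, y = 0.164

x_A (drum 2) = 0.424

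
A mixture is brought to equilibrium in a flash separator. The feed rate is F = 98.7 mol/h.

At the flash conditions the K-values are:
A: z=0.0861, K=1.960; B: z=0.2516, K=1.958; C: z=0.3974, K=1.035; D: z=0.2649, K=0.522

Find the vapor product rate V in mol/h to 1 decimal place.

Material balance + equilibrium reduce to Σ zᵢ(Kᵢ−1)/(1+ψ(Kᵢ−1)) = 0.
Feasibility: ΣzᵢKᵢ = 1.2110, Σzᵢ/Kᵢ = 1.0639 — both > 1, two phases present.
Newton–Raphson from ψ = 0.5:
  ψ = 0.5000: g = 0.06610, g' = -0.2468 → ψ = 0.7679
  ψ = 0.7679: g = -0.00004, g' = -0.2545 → ψ = 0.7677
Converged at ψ = 0.7677.
Then V = ψ·F = 0.7677·98.7 = 75.8 mol/h and L = F − V = 22.9 mol/h.

V = 75.8 mol/h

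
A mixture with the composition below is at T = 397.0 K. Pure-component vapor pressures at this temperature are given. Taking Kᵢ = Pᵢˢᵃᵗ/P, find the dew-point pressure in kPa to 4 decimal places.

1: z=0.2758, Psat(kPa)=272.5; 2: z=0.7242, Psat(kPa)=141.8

Pdew = 163.4173 kPa

At the dew point ψ → 1, so Σzᵢ/Kᵢ = 1 with Kᵢ = Pᵢˢᵃᵗ/P ⇒ 1/P = Σzᵢ/Pᵢˢᵃᵗ.
1/P = 0.2758/272.5 + 0.7242/141.8 = 0.0061193 ⇒ P = 163.4173 kPa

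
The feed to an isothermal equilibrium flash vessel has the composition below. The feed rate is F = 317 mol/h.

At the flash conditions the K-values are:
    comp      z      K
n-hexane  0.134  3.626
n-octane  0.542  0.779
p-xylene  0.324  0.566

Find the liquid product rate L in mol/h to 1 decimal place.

L = 280.9 mol/h

Newton–Raphson from ψ = 0.5:
  ψ = 0.500: g = -0.1621, g' = -0.306 → ψ = 0.000
  ψ = 0.000: g = 0.0915, g' = -1.012 → ψ = 0.090
  ψ = 0.090: g = 0.0158, g' = -0.697 → ψ = 0.113
  ψ = 0.113: g = 0.0006, g' = -0.645 → ψ = 0.114
Converged at ψ = 0.114.
Then V = ψ·F = 0.1140·317 = 36.1 mol/h and L = F − V = 280.9 mol/h.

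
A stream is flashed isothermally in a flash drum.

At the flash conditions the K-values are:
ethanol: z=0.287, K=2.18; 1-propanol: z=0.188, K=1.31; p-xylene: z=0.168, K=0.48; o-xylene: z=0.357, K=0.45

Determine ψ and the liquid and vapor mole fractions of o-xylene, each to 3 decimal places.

ψ = 0.223, x_o-xylene = 0.407, y_o-xylene = 0.183

Let ψ = V/F and solve Σ zᵢ(Kᵢ−1)/(1+ψ(Kᵢ−1)) = 0.
Feasibility: ΣzᵢKᵢ = 1.113, Σzᵢ/Kᵢ = 1.418 — both > 1, two phases present.
Newton–Raphson from ψ = 0.5:
  ψ = 0.500: g = -0.1254, g' = -0.460 → ψ = 0.227
  ψ = 0.227: g = -0.0020, g' = -0.464 → ψ = 0.223
Converged at ψ = 0.223.
Compositions from xᵢ = zᵢ/(1+ψ(Kᵢ−1)), yᵢ = Kᵢxᵢ:
  ethanol: x = 0.227, y = 0.495
  1-propanol: x = 0.176, y = 0.230
  p-xylene: x = 0.190, y = 0.091
  o-xylene: x = 0.407, y = 0.183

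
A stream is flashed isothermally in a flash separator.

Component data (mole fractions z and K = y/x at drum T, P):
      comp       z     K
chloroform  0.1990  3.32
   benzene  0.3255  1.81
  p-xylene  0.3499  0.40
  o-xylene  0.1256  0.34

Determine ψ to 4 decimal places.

Let ψ = V/F and solve Σ zᵢ(Kᵢ−1)/(1+ψ(Kᵢ−1)) = 0.
Feasibility: ΣzᵢKᵢ = 1.4325, Σzᵢ/Kᵢ = 1.4839 — both > 1, two phases present.
Newton iteration, ψ⁰ = 0.5:
  ψ = 0.5000: g = -0.02224, g' = -0.7167 → ψ = 0.4690
  ψ = 0.4690: g = -0.00001, g' = -0.7165 → ψ = 0.4689
Converged at ψ = 0.4689.

ψ = 0.4689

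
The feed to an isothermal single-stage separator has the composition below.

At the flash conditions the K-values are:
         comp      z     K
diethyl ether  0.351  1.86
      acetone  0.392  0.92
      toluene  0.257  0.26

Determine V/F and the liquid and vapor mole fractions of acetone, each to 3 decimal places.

V/F = 0.206, x_acetone = 0.399, y_acetone = 0.367

Rachford–Rice: g(V/F) = Σ zᵢ(Kᵢ−1)/(1+V/F(Kᵢ−1)) = 0.
g(0) = ΣzᵢKᵢ − 1 = 0.080 and g(1) = 1 − Σzᵢ/Kᵢ = -0.603, so a root lies in (0, 1).
Newton iteration, V/F⁰ = 0.57:
  V/F = 0.570: g = -0.1592, g' = -0.541 → V/F = 0.275
  V/F = 0.275: g = -0.0269, g' = -0.394 → V/F = 0.207
  V/F = 0.207: g = -0.0003, g' = -0.386 → V/F = 0.206
Converged at V/F = 0.206.
Compositions from xᵢ = zᵢ/(1+V/F(Kᵢ−1)), yᵢ = Kᵢxᵢ:
  diethyl ether: x = 0.298, y = 0.554
  acetone: x = 0.399, y = 0.367
  toluene: x = 0.303, y = 0.079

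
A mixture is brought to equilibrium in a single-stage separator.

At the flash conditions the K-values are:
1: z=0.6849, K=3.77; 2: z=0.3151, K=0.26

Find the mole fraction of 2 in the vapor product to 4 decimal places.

y_2 = 0.2052

Rachford–Rice: g(V/F) = Σ zᵢ(Kᵢ−1)/(1+V/F(Kᵢ−1)) = 0.
g(0) = ΣzᵢKᵢ − 1 = 1.6640 and g(1) = 1 − Σzᵢ/Kᵢ = -0.3936, so a root lies in (0, 1).
Binary case is linear: z₁(K₁−1)(1+V/F(K₂−1)) + z₂(K₂−1)(1+V/F(K₁−1)) = 0
⇒ V/F = [z₁(K₁−1)+z₂(K₂−1)] / [−(K₁−1)(K₂−1)] = 1.66400/2.04980 = 0.8118
Compositions from xᵢ = zᵢ/(1+V/F(Kᵢ−1)), yᵢ = Kᵢxᵢ:
  1: x = 0.2108, y = 0.7948
  2: x = 0.7892, y = 0.2052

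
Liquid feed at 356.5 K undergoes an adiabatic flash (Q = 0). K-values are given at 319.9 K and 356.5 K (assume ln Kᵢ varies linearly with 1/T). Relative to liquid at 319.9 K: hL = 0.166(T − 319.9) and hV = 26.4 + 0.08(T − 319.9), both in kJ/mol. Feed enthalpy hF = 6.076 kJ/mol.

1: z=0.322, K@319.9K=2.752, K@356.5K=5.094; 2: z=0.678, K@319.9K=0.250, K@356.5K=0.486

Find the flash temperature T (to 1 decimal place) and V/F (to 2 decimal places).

T = 330.2 K, V/F = 0.17

Adiabatic flash: solve Rachford–Rice at each trial T, then check hF = ψ·hV(T) + (1−ψ)·hL(T).
  T = 319.9 K: K = (2.752, 0.250), RR gives ψ = 0.042, H_out = 1.118 kJ/mol
  T = 356.5 K: K = (5.094, 0.486), RR gives ψ = 0.461, H_out = 16.791 kJ/mol
  T = 338.2 K: K = (3.807, 0.355), RR gives ψ = 0.258, H_out = 9.433 kJ/mol
  T = 329.0 K: K = (3.249, 0.299), RR gives ψ = 0.158, H_out = 5.554 kJ/mol
  T = 333.6 K: K = (3.521, 0.326), RR gives ψ = 0.209, H_out = 7.542 kJ/mol
  T = 331.3 K: K = (3.383, 0.312), RR gives ψ = 0.184, H_out = 6.563 kJ/mol
Linear interpolation between T = 329.0 (H_out = 5.554) and T = 331.3 (H_out = 6.563) on hF = 6.076 gives T ≈ 330.2 K, at which ψ = 0.17.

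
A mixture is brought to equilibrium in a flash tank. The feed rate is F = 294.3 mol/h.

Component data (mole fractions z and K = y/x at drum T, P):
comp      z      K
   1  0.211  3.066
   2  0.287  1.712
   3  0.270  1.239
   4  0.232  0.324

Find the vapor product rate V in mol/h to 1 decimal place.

V = 238.4 mol/h

Let ψ = V/F and solve Σ zᵢ(Kᵢ−1)/(1+ψ(Kᵢ−1)) = 0.
Check two-phase: ΣzᵢKᵢ = 1.548 > 1 and Σzᵢ/Kᵢ = 1.170 > 1, so g(0) = 0.548 > 0 and g(1) = -0.170 < 0.
Iterate (Newton) starting at ψ = 0.5:
  ψ = 0.500: g = 0.1859, g' = -0.551 → ψ = 0.837
  ψ = 0.837: g = -0.0198, g' = -0.751 → ψ = 0.811
  ψ = 0.811: g = -0.0005, g' = -0.714 → ψ = 0.810
Converged at ψ = 0.810.
Then V = ψ·F = 0.8101·294.3 = 238.4 mol/h and L = F − V = 55.9 mol/h.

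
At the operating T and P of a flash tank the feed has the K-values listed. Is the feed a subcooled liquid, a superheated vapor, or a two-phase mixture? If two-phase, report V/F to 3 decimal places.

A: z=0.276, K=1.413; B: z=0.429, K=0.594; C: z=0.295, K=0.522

subcooled liquid

ΣzᵢKᵢ = 0.799; Σzᵢ/Kᵢ = 1.483.
Since ΣzᵢKᵢ < 1 the mixture is below its bubble point — single liquid phase.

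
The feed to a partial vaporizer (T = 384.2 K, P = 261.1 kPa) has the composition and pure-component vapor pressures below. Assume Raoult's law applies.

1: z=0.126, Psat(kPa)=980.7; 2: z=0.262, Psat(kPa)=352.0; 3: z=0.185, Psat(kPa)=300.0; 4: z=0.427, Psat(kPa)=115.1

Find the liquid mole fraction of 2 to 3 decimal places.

Raoult's law: Kᵢ = Pᵢˢᵃᵗ/P = Pᵢˢᵃᵗ/261.1.
  K_1 = 980.7/261.1 = 3.75603, K_2 = 352.0/261.1 = 1.34814, K_3 = 300.0/261.1 = 1.14899, K_4 = 115.1/261.1 = 0.44083
Rachford–Rice: g(V/F) = Σ zᵢ(Kᵢ−1)/(1+V/F(Kᵢ−1)) = 0.
Check two-phase: ΣzᵢKᵢ = 1.227 > 1 and Σzᵢ/Kᵢ = 1.358 > 1, so g(0) = 0.227 > 0 and g(1) = -0.358 < 0.
Newton iteration, V/F⁰ = 0.57:
  V/F = 0.570: g = -0.1139, g' = -0.458 → V/F = 0.321
  V/F = 0.321: g = 0.0014, g' = -0.497 → V/F = 0.324
Converged at V/F = 0.324.
Compositions from xᵢ = zᵢ/(1+V/F(Kᵢ−1)), yᵢ = Kᵢxᵢ:
  1: x = 0.067, y = 0.250
  2: x = 0.235, y = 0.317
  3: x = 0.176, y = 0.203
  4: x = 0.522, y = 0.230

x_2 = 0.235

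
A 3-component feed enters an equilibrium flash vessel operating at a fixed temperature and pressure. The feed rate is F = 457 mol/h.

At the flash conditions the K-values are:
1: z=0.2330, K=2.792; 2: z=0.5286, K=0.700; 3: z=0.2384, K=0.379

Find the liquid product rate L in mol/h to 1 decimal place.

Newton–Raphson from β = 0.5:
  β = 0.5000: g = -0.18106, g' = -0.4674 → β = 0.1126
  β = 0.1126: g = 0.02413, g' = -0.6753 → β = 0.1483
  β = 0.1483: g = 0.00082, g' = -0.6306 → β = 0.1496
Converged at β = 0.1496.
Then V = β·F = 0.1496·457 = 68.4 mol/h and L = F − V = 388.6 mol/h.

L = 388.6 mol/h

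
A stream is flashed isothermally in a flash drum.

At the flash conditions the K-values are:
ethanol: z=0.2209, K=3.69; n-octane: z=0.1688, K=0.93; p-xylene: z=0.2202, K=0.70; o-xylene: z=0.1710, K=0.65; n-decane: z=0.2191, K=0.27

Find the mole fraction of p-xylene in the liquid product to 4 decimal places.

Newton iteration, V/F⁰ = 0.5:
  V/F = 0.5000: g = -0.16099, g' = -0.6393 → V/F = 0.2482
  V/F = 0.2482: g = 0.01205, g' = -0.7980 → V/F = 0.2633
  V/F = 0.2633: g = 0.00017, g' = -0.7763 → V/F = 0.2635
Converged at V/F = 0.2635.
Compositions from xᵢ = zᵢ/(1+V/F(Kᵢ−1)), yᵢ = Kᵢxᵢ:
  ethanol: x = 0.1293, y = 0.4770
  n-octane: x = 0.1720, y = 0.1599
  p-xylene: x = 0.2391, y = 0.1674
  o-xylene: x = 0.1884, y = 0.1224
  n-decane: x = 0.2713, y = 0.0732

x_p-xylene = 0.2391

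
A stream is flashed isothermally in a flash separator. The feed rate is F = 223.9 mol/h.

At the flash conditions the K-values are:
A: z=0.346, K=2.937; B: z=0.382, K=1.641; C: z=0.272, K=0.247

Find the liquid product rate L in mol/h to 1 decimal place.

L = 62.7 mol/h

Let ψ = V/F and solve Σ zᵢ(Kᵢ−1)/(1+ψ(Kᵢ−1)) = 0.
Check two-phase: ΣzᵢKᵢ = 1.710 > 1 and Σzᵢ/Kᵢ = 1.452 > 1, so g(0) = 0.710 > 0 and g(1) = -0.452 < 0.
Newton iteration, ψ⁰ = 0.67:
  ψ = 0.670: g = 0.0496, g' = -0.951 → ψ = 0.722
  ψ = 0.722: g = -0.0022, g' = -1.040 → ψ = 0.720
Converged at ψ = 0.720.
Then V = ψ·F = 0.7201·223.9 = 161.2 mol/h and L = F − V = 62.7 mol/h.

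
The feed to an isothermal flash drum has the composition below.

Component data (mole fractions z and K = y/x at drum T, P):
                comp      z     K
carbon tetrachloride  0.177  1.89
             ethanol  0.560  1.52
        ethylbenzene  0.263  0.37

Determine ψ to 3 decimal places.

ψ = 0.730

Rachford–Rice: g(ψ) = Σ zᵢ(Kᵢ−1)/(1+ψ(Kᵢ−1)) = 0.
Check two-phase: ΣzᵢKᵢ = 1.283 > 1 and Σzᵢ/Kᵢ = 1.173 > 1, so g(0) = 0.283 > 0 and g(1) = -0.173 < 0.
Iterate (Newton) starting at ψ = 0.5:
  ψ = 0.500: g = 0.0982, g' = -0.385 → ψ = 0.755
  ψ = 0.755: g = -0.0128, g' = -0.508 → ψ = 0.730
Converged at ψ = 0.730.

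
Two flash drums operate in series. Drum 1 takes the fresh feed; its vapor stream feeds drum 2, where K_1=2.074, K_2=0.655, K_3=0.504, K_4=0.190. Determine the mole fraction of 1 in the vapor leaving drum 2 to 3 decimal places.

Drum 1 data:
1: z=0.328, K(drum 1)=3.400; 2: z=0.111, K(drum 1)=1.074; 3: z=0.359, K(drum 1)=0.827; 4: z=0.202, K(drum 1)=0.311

y_1 (drum 2) = 0.691

Drum 1:
Let ψ₁ = V/F and solve Σ zᵢ(Kᵢ−1)/(1+ψ₁(Kᵢ−1)) = 0.
Check two-phase: ΣzᵢKᵢ = 1.594 > 1 and Σzᵢ/Kᵢ = 1.283 > 1, so g(0) = 0.594 > 0 and g(1) = -0.283 < 0.
Newton–Raphson from ψ₁ = 0.5:
  ψ₁ = 0.500: g = 0.0854, g' = -0.627 → ψ₁ = 0.636
  ψ₁ = 0.636: g = 0.0018, g' = -0.614 → ψ₁ = 0.639
Converged at ψ₁ = 0.639.
Drum-1 compositions:
  1: x = 0.129, y = 0.440
  2: x = 0.106, y = 0.114
  3: x = 0.404, y = 0.334
  4: x = 0.361, y = 0.112
Drum-2 feed = drum-1 vapor: z₂ = (0.4401, 0.1138, 0.3338, 0.1123).
Drum 2:
Newton iteration, ψ₂⁰ = 0.5:
  ψ₂ = 0.500: g = -0.1129, g' = -0.588 → ψ₂ = 0.308
  ψ₂ = 0.308: g = -0.0053, g' = -0.549 → ψ₂ = 0.298
Converged at ψ₂ = 0.298.
  1: x = 0.333, y = 0.691
  2: x = 0.127, y = 0.083
  3: x = 0.392, y = 0.197
  4: x = 0.148, y = 0.028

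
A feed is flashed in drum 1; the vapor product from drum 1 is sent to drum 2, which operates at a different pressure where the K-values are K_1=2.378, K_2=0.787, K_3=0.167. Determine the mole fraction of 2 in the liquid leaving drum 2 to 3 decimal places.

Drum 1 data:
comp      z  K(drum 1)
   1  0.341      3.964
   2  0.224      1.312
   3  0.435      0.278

x_2 (drum 2) = 0.298

Drum 1:
Rachford–Rice: g(ψ₁) = Σ zᵢ(Kᵢ−1)/(1+ψ₁(Kᵢ−1)) = 0.
Check two-phase: ΣzᵢKᵢ = 1.767 > 1 and Σzᵢ/Kᵢ = 1.822 > 1, so g(0) = 0.767 > 0 and g(1) = -0.822 < 0.
Newton–Raphson from ψ₁ = 0.55:
  ψ₁ = 0.550: g = -0.0770, g' = -1.073 → ψ₁ = 0.478
  ψ₁ = 0.478: g = -0.0008, g' = -1.058 → ψ₁ = 0.477
Converged at ψ₁ = 0.477.
Drum-1 compositions:
  1: x = 0.141, y = 0.560
  2: x = 0.195, y = 0.256
  3: x = 0.664, y = 0.185
Drum-2 feed = drum-1 vapor: z₂ = (0.5597, 0.2558, 0.1846).
Drum 2:
Let ψ₂ = V/F and solve Σ zᵢ(Kᵢ−1)/(1+ψ₂(Kᵢ−1)) = 0.
Feasibility: ΣzᵢKᵢ = 1.563, Σzᵢ/Kᵢ = 1.665 — both > 1, two phases present.
Iterate (Newton) starting at ψ₂ = 0.3:
  ψ₂ = 0.300: g = 0.2825, g' = -0.773 → ψ₂ = 0.666
  ψ₂ = 0.666: g = -0.0062, g' = -0.950 → ψ₂ = 0.659
Converged at ψ₂ = 0.659.
  1: x = 0.293, y = 0.698
  2: x = 0.298, y = 0.234
  3: x = 0.409, y = 0.068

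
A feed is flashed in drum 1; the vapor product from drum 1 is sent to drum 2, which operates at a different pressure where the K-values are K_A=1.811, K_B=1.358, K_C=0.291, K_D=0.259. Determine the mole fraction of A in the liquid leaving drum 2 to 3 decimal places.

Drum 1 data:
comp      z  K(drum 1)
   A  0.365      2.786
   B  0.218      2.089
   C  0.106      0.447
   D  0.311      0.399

x_A (drum 2) = 0.320

Drum 1:
Newton iteration, ψ₁⁰ = 0.5:
  ψ₁ = 0.500: g = 0.1499, g' = -0.725 → ψ₁ = 0.707
  ψ₁ = 0.707: g = 0.0012, g' = -0.737 → ψ₁ = 0.708
Converged at ψ₁ = 0.708.
Drum-1 compositions:
  A: x = 0.161, y = 0.449
  B: x = 0.123, y = 0.257
  C: x = 0.174, y = 0.078
  D: x = 0.542, y = 0.216
Drum-2 feed = drum-1 vapor: z₂ = (0.4489, 0.2571, 0.0779, 0.2161).
Drum 2:
Let ψ₂ = V/F and solve Σ zᵢ(Kᵢ−1)/(1+ψ₂(Kᵢ−1)) = 0.
Feasibility: ΣzᵢKᵢ = 1.241, Σzᵢ/Kᵢ = 1.539 — both > 1, two phases present.
Newton iteration, ψ₂⁰ = 0.5:
  ψ₂ = 0.500: g = -0.0028, g' = -0.567 → ψ₂ = 0.495
Converged at ψ₂ = 0.495.
  A: x = 0.320, y = 0.580
  B: x = 0.218, y = 0.297
  C: x = 0.120, y = 0.035
  D: x = 0.341, y = 0.088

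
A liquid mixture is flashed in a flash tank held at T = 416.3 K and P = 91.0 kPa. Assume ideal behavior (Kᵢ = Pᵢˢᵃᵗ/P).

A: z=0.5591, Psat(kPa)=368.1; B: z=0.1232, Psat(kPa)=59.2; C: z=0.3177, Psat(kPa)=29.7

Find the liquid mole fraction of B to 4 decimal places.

x_B = 0.1689

Raoult's law: Kᵢ = Pᵢˢᵃᵗ/P = Pᵢˢᵃᵗ/91.0.
  K_A = 368.1/91.0 = 4.045055, K_B = 59.2/91.0 = 0.650549, K_C = 29.7/91.0 = 0.326374
Rachford–Rice: g(ψ) = Σ zᵢ(Kᵢ−1)/(1+ψ(Kᵢ−1)) = 0.
Feasibility: ΣzᵢKᵢ = 2.4454, Σzᵢ/Kᵢ = 1.3010 — both > 1, two phases present.
Iterate (Newton) starting at ψ = 0.6:
  ψ = 0.6000: g = 0.18856, g' = -1.0788 → ψ = 0.7748
  ψ = 0.7748: g = 0.00013, g' = -1.1184 → ψ = 0.7749
Converged at ψ = 0.7749.
Compositions from xᵢ = zᵢ/(1+ψ(Kᵢ−1)), yᵢ = Kᵢxᵢ:
  A: x = 0.1664, y = 0.6732
  B: x = 0.1689, y = 0.1099
  C: x = 0.6646, y = 0.2169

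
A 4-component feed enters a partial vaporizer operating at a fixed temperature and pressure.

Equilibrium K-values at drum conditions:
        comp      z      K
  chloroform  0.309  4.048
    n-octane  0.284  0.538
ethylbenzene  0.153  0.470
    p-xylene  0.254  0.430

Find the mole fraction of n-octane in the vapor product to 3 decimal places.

Material balance + equilibrium reduce to Σ zᵢ(Kᵢ−1)/(1+V/F(Kᵢ−1)) = 0.
g(0) = ΣzᵢKᵢ − 1 = 0.585 and g(1) = 1 − Σzᵢ/Kᵢ = -0.520, so a root lies in (0, 1).
Iterate (Newton) starting at V/F = 0.5:
  V/F = 0.500: g = -0.1103, g' = -0.794 → V/F = 0.361
  V/F = 0.361: g = 0.0083, g' = -0.934 → V/F = 0.370
Converged at V/F = 0.370.
Compositions from xᵢ = zᵢ/(1+V/F(Kᵢ−1)), yᵢ = Kᵢxᵢ:
  chloroform: x = 0.145, y = 0.588
  n-octane: x = 0.343, y = 0.184
  ethylbenzene: x = 0.190, y = 0.089
  p-xylene: x = 0.322, y = 0.138

y_n-octane = 0.184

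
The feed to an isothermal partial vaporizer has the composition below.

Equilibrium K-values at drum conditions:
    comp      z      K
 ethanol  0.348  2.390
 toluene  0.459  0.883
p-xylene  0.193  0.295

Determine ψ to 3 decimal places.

Let ψ = V/F and solve Σ zᵢ(Kᵢ−1)/(1+ψ(Kᵢ−1)) = 0.
Check two-phase: ΣzᵢKᵢ = 1.294 > 1 and Σzᵢ/Kᵢ = 1.320 > 1, so g(0) = 0.294 > 0 and g(1) = -0.320 < 0.
Newton–Raphson from ψ = 0.45:
  ψ = 0.450: g = 0.0416, g' = -0.467 → ψ = 0.539
  ψ = 0.539: g = -0.0003, g' = -0.476 → ψ = 0.538
Converged at ψ = 0.538.

ψ = 0.538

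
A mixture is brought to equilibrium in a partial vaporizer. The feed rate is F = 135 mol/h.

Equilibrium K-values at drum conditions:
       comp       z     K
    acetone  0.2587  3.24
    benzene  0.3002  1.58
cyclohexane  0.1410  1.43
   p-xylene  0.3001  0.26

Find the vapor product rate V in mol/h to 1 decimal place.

V = 85.0 mol/h

Material balance + equilibrium reduce to Σ zᵢ(Kᵢ−1)/(1+V/F(Kᵢ−1)) = 0.
Check two-phase: ΣzᵢKᵢ = 1.5922 > 1 and Σzᵢ/Kᵢ = 1.5227 > 1, so g(0) = 0.5922 > 0 and g(1) = -0.5227 < 0.
Iterate (Newton) starting at V/F = 0.5:
  V/F = 0.5000: g = 0.10572, g' = -0.7812 → V/F = 0.6353
  V/F = 0.6353: g = -0.00512, g' = -0.8764 → V/F = 0.6295
Converged at V/F = 0.6295.
Then V = V/F·F = 0.6295·135 = 85.0 mol/h and L = F − V = 50.0 mol/h.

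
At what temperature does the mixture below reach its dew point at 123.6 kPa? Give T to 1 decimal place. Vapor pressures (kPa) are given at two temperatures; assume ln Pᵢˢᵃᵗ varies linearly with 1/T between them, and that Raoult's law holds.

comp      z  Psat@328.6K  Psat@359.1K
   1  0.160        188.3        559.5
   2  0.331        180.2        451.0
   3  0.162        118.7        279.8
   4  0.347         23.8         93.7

Dew-point temperature: Σzᵢ·P/Pᵢˢᵃᵗ(T) = 1. Interpolate ln Pᵢˢᵃᵗ = aᵢ + bᵢ/T.
  T = 328.6 K: ΣzᵢP/Pᵢˢᵃᵗ = 2.3028
  T = 359.1 K: ΣzᵢP/Pᵢˢᵃᵗ = 0.6554
  T = 343.9 K: ΣzᵢP/Pᵢˢᵃᵗ = 1.1865
  T = 351.5 K: ΣzᵢP/Pᵢˢᵃᵗ = 0.8751
  T = 347.7 K: ΣzᵢP/Pᵢˢᵃᵗ = 1.0170
  T = 349.6 K: ΣzᵢP/Pᵢˢᵃᵗ = 0.9429
Interpolating between 347.7 K and 349.6 K gives T ≈ 348.1 K.

T = 348.1 K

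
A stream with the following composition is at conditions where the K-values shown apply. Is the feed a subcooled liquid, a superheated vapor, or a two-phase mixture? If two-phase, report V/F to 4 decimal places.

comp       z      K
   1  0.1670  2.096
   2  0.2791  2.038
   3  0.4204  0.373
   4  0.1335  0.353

two-phase, V/F = 0.1833

ΣzᵢKᵢ = 1.1228; Σzᵢ/Kᵢ = 1.7219.
Both exceed 1, so a two-phase solution exists.
Material balance + equilibrium reduce to Σ zᵢ(Kᵢ−1)/(1+ψ(Kᵢ−1)) = 0.
Newton–Raphson from ψ = 0.31:
  ψ = 0.3100: g = -0.07944, g' = -0.6260 → ψ = 0.1831
  ψ = 0.1831: g = 0.00012, g' = -0.6343 → ψ = 0.1833
Converged at ψ = 0.1833.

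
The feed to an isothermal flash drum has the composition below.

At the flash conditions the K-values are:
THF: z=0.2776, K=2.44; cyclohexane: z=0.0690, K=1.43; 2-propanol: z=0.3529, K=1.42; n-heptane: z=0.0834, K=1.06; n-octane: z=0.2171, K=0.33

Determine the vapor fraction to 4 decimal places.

Rachford–Rice: g(ψ) = Σ zᵢ(Kᵢ−1)/(1+ψ(Kᵢ−1)) = 0.
g(0) = ΣzᵢKᵢ − 1 = 0.4372 and g(1) = 1 − Σzᵢ/Kᵢ = -0.1471, so a root lies in (0, 1).
Iterate (Newton) starting at ψ = 0.5:
  ψ = 0.5000: g = 0.16545, g' = -0.4664 → ψ = 0.8547
  ψ = 0.8547: g = -0.02568, g' = -0.6902 → ψ = 0.8175
  ψ = 0.8175: g = -0.00097, g' = -0.6397 → ψ = 0.8160
Converged at ψ = 0.8160.

ψ = 0.8160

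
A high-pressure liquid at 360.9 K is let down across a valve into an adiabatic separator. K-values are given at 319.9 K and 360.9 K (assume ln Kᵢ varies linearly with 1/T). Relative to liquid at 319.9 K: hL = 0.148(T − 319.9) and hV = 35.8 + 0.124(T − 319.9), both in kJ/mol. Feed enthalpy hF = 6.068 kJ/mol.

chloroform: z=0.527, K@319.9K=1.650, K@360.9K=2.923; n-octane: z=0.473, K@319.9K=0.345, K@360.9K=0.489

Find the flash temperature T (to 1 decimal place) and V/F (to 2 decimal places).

Adiabatic flash: solve Rachford–Rice at each trial T, then check hF = ψ·hV(T) + (1−ψ)·hL(T).
  T = 319.9 K: K = (1.650, 0.345), RR gives ψ = 0.077, H_out = 2.753 kJ/mol
  T = 360.9 K: K = (2.923, 0.489), RR gives ψ = 0.785, H_out = 33.410 kJ/mol
  T = 340.4 K: K = (2.234, 0.415), RR gives ψ = 0.518, H_out = 21.315 kJ/mol
  T = 330.1 K: K = (1.928, 0.379), RR gives ψ = 0.339, H_out = 13.570 kJ/mol
  T = 325.0 K: K = (1.786, 0.362), RR gives ψ = 0.224, H_out = 8.746 kJ/mol
  T = 322.4 K: K = (1.716, 0.353), RR gives ψ = 0.154, H_out = 5.874 kJ/mol
  T = 323.7 K: K = (1.750, 0.358), RR gives ψ = 0.190, H_out = 7.352 kJ/mol
Linear interpolation between T = 322.4 (H_out = 5.874) and T = 323.7 (H_out = 7.352) on hF = 6.068 gives T ≈ 322.6 K, at which ψ = 0.16.

T = 322.6 K, V/F = 0.16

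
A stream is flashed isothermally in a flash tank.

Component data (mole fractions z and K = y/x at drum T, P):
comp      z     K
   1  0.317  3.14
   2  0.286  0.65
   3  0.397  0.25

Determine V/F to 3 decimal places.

Rachford–Rice: g(V/F) = Σ zᵢ(Kᵢ−1)/(1+V/F(Kᵢ−1)) = 0.
Feasibility: ΣzᵢKᵢ = 1.281, Σzᵢ/Kᵢ = 2.129 — both > 1, two phases present.
Iterate (Newton) starting at V/F = 0.54:
  V/F = 0.540: g = -0.3091, g' = -0.996 → V/F = 0.230
  V/F = 0.230: g = -0.0138, g' = -1.020 → V/F = 0.216
Converged at V/F = 0.216.

V/F = 0.216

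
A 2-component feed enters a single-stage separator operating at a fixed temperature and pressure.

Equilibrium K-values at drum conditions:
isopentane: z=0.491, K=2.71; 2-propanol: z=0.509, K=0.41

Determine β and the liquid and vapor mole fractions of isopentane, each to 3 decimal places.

β = 0.535, x_isopentane = 0.257, y_isopentane = 0.695

Rachford–Rice: g(β) = Σ zᵢ(Kᵢ−1)/(1+β(Kᵢ−1)) = 0.
Check two-phase: ΣzᵢKᵢ = 1.539 > 1 and Σzᵢ/Kᵢ = 1.423 > 1, so g(0) = 0.539 > 0 and g(1) = -0.423 < 0.
Binary case is linear: z₁(K₁−1)(1+β(K₂−1)) + z₂(K₂−1)(1+β(K₁−1)) = 0
⇒ β = [z₁(K₁−1)+z₂(K₂−1)] / [−(K₁−1)(K₂−1)] = 0.5393/1.0089 = 0.535
Compositions from xᵢ = zᵢ/(1+β(Kᵢ−1)), yᵢ = Kᵢxᵢ:
  isopentane: x = 0.257, y = 0.695
  2-propanol: x = 0.743, y = 0.305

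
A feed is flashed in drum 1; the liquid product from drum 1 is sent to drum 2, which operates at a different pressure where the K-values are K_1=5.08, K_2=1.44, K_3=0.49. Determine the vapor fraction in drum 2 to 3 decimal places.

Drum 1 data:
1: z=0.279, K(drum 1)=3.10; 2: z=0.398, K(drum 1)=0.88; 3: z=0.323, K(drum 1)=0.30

V/F (drum 2) = 0.658

Drum 1:
Newton iteration, ψ₁⁰ = 0.5:
  ψ₁ = 0.500: g = -0.1128, g' = -0.674 → ψ₁ = 0.333
Converged at ψ₁ = 0.333.
Drum-1 compositions:
  1: x = 0.164, y = 0.509
  2: x = 0.415, y = 0.365
  3: x = 0.421, y = 0.126
Drum-2 feed = drum-1 liquid: z₂ = (0.1641, 0.4146, 0.4213).
Drum 2:
Iterate (Newton) starting at ψ₂ = 0.57:
  ψ₂ = 0.570: g = 0.0443, g' = -0.516 → ψ₂ = 0.656
  ψ₂ = 0.656: g = 0.0009, g' = -0.498 → ψ₂ = 0.658
Converged at ψ₂ = 0.658.
  1: x = 0.045, y = 0.226
  2: x = 0.322, y = 0.463
  3: x = 0.634, y = 0.311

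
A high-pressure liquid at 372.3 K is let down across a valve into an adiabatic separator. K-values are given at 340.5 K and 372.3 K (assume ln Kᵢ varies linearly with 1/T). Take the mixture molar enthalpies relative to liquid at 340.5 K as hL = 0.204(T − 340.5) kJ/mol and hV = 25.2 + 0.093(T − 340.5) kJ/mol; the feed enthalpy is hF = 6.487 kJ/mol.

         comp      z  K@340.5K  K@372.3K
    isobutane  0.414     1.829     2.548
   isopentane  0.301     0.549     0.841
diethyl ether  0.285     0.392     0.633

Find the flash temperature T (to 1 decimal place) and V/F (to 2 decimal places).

Adiabatic flash: solve Rachford–Rice at each trial T, then check hF = ψ·hV(T) + (1−ψ)·hL(T).
  T = 340.5 K: K = (1.829, 0.549, 0.392), RR gives ψ = 0.077, H_out = 1.951 kJ/mol
  T = 372.3 K: K = (2.548, 0.841, 0.633), RR gives ψ = 1.000, H_out = 28.157 kJ/mol
  T = 356.4 K: K = (2.175, 0.686, 0.503), RR gives ψ = 0.515, H_out = 15.322 kJ/mol
  T = 348.4 K: K = (1.997, 0.615, 0.445), RR gives ψ = 0.293, H_out = 8.738 kJ/mol
  T = 344.4 K: K = (1.911, 0.581, 0.418), RR gives ψ = 0.185, H_out = 5.383 kJ/mol
  T = 346.4 K: K = (1.954, 0.598, 0.431), RR gives ψ = 0.239, H_out = 7.075 kJ/mol
Linear interpolation between T = 344.4 (H_out = 5.383) and T = 346.4 (H_out = 7.075) on hF = 6.487 gives T ≈ 345.7 K, at which ψ = 0.22.

T = 345.7 K, V/F = 0.22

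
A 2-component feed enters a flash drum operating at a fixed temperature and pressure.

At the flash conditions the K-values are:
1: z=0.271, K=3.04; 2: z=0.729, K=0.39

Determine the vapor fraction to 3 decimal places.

ψ = 0.087

Binary case is linear: z₁(K₁−1)(1+ψ(K₂−1)) + z₂(K₂−1)(1+ψ(K₁−1)) = 0
⇒ ψ = [z₁(K₁−1)+z₂(K₂−1)] / [−(K₁−1)(K₂−1)] = 0.1082/1.2444 = 0.087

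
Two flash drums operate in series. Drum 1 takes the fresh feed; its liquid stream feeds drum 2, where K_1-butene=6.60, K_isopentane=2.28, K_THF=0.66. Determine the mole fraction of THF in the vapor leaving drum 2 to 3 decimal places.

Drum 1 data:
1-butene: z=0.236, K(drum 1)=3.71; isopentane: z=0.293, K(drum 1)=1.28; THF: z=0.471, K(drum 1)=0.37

Drum 1:
Newton–Raphson from ψ₁ = 0.47:
  ψ₁ = 0.470: g = -0.0678, g' = -0.730 → ψ₁ = 0.377
  ψ₁ = 0.377: g = 0.0012, g' = -0.764 → ψ₁ = 0.379
Converged at ψ₁ = 0.379.
Drum-1 compositions:
  1-butene: x = 0.116, y = 0.432
  isopentane: x = 0.265, y = 0.339
  THF: x = 0.619, y = 0.229
Drum-2 feed = drum-1 liquid: z₂ = (0.1164, 0.2649, 0.6186).
Drum 2:
Newton–Raphson from ψ₂ = 0.53:
  ψ₂ = 0.530: g = 0.1098, g' = -0.492 → ψ₂ = 0.753
  ψ₂ = 0.753: g = 0.0150, g' = -0.376 → ψ₂ = 0.793
Converged at ψ₂ = 0.793.
  1-butene: x = 0.021, y = 0.141
  isopentane: x = 0.131, y = 0.300
  THF: x = 0.847, y = 0.559

y_THF (drum 2) = 0.559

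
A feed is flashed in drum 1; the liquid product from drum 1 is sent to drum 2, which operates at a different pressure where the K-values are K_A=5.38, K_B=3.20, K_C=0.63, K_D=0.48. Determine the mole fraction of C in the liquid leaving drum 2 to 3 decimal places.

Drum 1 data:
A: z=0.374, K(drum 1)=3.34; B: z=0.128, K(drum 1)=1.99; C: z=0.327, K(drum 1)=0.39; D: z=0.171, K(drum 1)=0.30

Drum 1:
Newton–Raphson from ψ₁ = 0.5:
  ψ₁ = 0.500: g = 0.0169, g' = -0.941 → ψ₁ = 0.518
Converged at ψ₁ = 0.518.
Drum-1 compositions:
  A: x = 0.169, y = 0.565
  B: x = 0.085, y = 0.168
  C: x = 0.478, y = 0.186
  D: x = 0.268, y = 0.080
Drum-2 feed = drum-1 liquid: z₂ = (0.1691, 0.0846, 0.4780, 0.2683).
Drum 2:
Rachford–Rice: g(ψ₂) = Σ zᵢ(Kᵢ−1)/(1+ψ₂(Kᵢ−1)) = 0.
Check two-phase: ΣzᵢKᵢ = 1.610 > 1 and Σzᵢ/Kᵢ = 1.376 > 1, so g(0) = 0.610 > 0 and g(1) = -0.376 < 0.
Newton–Raphson from ψ₂ = 0.46:
  ψ₂ = 0.460: g = -0.0584, g' = -0.678 → ψ₂ = 0.374
  ψ₂ = 0.374: g = 0.0044, g' = -0.789 → ψ₂ = 0.380
Converged at ψ₂ = 0.380.
  A: x = 0.064, y = 0.342
  B: x = 0.046, y = 0.148
  C: x = 0.556, y = 0.350
  D: x = 0.334, y = 0.160

x_C (drum 2) = 0.556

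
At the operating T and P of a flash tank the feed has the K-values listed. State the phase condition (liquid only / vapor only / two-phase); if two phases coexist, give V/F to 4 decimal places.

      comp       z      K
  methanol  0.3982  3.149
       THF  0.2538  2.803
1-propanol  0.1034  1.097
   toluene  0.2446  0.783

ΣzᵢKᵢ = 2.2703; Σzᵢ/Kᵢ = 0.6236.
Since Σzᵢ/Kᵢ < 1 the mixture is above its dew point — single vapor phase.

vapor only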